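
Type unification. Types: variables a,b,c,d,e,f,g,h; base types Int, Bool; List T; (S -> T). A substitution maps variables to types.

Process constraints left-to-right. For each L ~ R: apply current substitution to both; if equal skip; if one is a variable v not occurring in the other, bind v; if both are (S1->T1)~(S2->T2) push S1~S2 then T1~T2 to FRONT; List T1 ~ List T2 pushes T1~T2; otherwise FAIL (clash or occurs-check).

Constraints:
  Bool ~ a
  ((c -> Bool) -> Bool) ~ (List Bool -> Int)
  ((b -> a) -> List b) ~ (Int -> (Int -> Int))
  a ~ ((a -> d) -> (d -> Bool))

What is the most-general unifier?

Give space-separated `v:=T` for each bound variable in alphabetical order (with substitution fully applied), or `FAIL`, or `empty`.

Answer: FAIL

Derivation:
step 1: unify Bool ~ a  [subst: {-} | 3 pending]
  bind a := Bool
step 2: unify ((c -> Bool) -> Bool) ~ (List Bool -> Int)  [subst: {a:=Bool} | 2 pending]
  -> decompose arrow: push (c -> Bool)~List Bool, Bool~Int
step 3: unify (c -> Bool) ~ List Bool  [subst: {a:=Bool} | 3 pending]
  clash: (c -> Bool) vs List Bool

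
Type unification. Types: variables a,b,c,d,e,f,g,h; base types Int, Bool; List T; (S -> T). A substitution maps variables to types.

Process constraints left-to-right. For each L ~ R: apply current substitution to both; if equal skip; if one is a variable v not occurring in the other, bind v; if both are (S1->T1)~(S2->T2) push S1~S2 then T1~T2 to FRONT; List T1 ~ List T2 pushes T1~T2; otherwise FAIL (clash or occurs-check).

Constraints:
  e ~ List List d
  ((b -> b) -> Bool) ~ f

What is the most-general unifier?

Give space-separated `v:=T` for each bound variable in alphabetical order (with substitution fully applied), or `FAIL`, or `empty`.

step 1: unify e ~ List List d  [subst: {-} | 1 pending]
  bind e := List List d
step 2: unify ((b -> b) -> Bool) ~ f  [subst: {e:=List List d} | 0 pending]
  bind f := ((b -> b) -> Bool)

Answer: e:=List List d f:=((b -> b) -> Bool)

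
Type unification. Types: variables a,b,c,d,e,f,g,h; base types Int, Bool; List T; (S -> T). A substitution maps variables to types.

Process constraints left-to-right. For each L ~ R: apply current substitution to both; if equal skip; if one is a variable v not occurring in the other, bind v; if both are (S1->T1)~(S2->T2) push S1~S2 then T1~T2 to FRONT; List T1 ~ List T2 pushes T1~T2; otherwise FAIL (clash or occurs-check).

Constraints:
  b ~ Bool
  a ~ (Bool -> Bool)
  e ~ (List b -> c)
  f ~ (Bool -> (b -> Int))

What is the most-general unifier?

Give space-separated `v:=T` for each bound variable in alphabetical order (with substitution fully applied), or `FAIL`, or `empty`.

Answer: a:=(Bool -> Bool) b:=Bool e:=(List Bool -> c) f:=(Bool -> (Bool -> Int))

Derivation:
step 1: unify b ~ Bool  [subst: {-} | 3 pending]
  bind b := Bool
step 2: unify a ~ (Bool -> Bool)  [subst: {b:=Bool} | 2 pending]
  bind a := (Bool -> Bool)
step 3: unify e ~ (List Bool -> c)  [subst: {b:=Bool, a:=(Bool -> Bool)} | 1 pending]
  bind e := (List Bool -> c)
step 4: unify f ~ (Bool -> (Bool -> Int))  [subst: {b:=Bool, a:=(Bool -> Bool), e:=(List Bool -> c)} | 0 pending]
  bind f := (Bool -> (Bool -> Int))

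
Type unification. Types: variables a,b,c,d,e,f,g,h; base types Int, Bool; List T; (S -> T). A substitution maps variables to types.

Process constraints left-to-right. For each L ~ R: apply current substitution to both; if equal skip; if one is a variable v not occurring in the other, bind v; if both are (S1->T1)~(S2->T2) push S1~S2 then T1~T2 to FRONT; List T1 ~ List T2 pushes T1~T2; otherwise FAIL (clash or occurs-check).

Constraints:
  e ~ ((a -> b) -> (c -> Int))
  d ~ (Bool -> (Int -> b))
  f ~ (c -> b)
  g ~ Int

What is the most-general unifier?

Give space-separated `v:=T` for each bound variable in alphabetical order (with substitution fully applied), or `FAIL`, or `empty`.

Answer: d:=(Bool -> (Int -> b)) e:=((a -> b) -> (c -> Int)) f:=(c -> b) g:=Int

Derivation:
step 1: unify e ~ ((a -> b) -> (c -> Int))  [subst: {-} | 3 pending]
  bind e := ((a -> b) -> (c -> Int))
step 2: unify d ~ (Bool -> (Int -> b))  [subst: {e:=((a -> b) -> (c -> Int))} | 2 pending]
  bind d := (Bool -> (Int -> b))
step 3: unify f ~ (c -> b)  [subst: {e:=((a -> b) -> (c -> Int)), d:=(Bool -> (Int -> b))} | 1 pending]
  bind f := (c -> b)
step 4: unify g ~ Int  [subst: {e:=((a -> b) -> (c -> Int)), d:=(Bool -> (Int -> b)), f:=(c -> b)} | 0 pending]
  bind g := Int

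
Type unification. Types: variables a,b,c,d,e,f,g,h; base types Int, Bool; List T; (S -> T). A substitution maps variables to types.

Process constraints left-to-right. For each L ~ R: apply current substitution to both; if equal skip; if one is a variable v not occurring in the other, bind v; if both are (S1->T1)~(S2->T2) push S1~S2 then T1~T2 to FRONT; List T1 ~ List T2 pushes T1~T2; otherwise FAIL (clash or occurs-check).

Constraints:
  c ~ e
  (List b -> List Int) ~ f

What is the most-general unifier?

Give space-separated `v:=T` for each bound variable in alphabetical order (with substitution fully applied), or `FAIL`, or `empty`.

step 1: unify c ~ e  [subst: {-} | 1 pending]
  bind c := e
step 2: unify (List b -> List Int) ~ f  [subst: {c:=e} | 0 pending]
  bind f := (List b -> List Int)

Answer: c:=e f:=(List b -> List Int)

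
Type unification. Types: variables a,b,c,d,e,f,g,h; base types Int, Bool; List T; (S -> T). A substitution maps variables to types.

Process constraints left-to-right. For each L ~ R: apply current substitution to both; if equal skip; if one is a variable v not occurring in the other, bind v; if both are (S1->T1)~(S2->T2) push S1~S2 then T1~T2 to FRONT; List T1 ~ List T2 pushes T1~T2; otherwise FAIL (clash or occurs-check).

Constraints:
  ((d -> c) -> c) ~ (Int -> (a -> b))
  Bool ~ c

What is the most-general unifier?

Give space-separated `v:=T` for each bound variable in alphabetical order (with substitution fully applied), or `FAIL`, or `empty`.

step 1: unify ((d -> c) -> c) ~ (Int -> (a -> b))  [subst: {-} | 1 pending]
  -> decompose arrow: push (d -> c)~Int, c~(a -> b)
step 2: unify (d -> c) ~ Int  [subst: {-} | 2 pending]
  clash: (d -> c) vs Int

Answer: FAIL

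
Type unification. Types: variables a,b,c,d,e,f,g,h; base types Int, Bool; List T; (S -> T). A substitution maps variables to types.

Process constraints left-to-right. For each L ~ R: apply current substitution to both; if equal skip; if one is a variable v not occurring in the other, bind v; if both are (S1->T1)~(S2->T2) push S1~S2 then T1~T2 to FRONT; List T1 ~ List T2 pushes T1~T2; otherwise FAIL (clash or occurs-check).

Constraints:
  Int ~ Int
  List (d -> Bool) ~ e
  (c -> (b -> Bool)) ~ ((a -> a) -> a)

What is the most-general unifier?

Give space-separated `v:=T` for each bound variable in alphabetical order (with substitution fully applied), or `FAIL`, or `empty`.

Answer: a:=(b -> Bool) c:=((b -> Bool) -> (b -> Bool)) e:=List (d -> Bool)

Derivation:
step 1: unify Int ~ Int  [subst: {-} | 2 pending]
  -> identical, skip
step 2: unify List (d -> Bool) ~ e  [subst: {-} | 1 pending]
  bind e := List (d -> Bool)
step 3: unify (c -> (b -> Bool)) ~ ((a -> a) -> a)  [subst: {e:=List (d -> Bool)} | 0 pending]
  -> decompose arrow: push c~(a -> a), (b -> Bool)~a
step 4: unify c ~ (a -> a)  [subst: {e:=List (d -> Bool)} | 1 pending]
  bind c := (a -> a)
step 5: unify (b -> Bool) ~ a  [subst: {e:=List (d -> Bool), c:=(a -> a)} | 0 pending]
  bind a := (b -> Bool)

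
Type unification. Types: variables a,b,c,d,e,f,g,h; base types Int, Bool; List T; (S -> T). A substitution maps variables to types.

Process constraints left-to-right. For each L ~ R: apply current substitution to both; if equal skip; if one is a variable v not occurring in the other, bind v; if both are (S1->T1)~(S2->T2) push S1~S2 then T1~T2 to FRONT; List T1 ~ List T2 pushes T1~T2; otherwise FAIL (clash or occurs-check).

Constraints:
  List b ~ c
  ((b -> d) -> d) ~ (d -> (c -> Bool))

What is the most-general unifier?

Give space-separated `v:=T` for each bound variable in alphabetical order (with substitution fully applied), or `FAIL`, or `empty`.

Answer: FAIL

Derivation:
step 1: unify List b ~ c  [subst: {-} | 1 pending]
  bind c := List b
step 2: unify ((b -> d) -> d) ~ (d -> (List b -> Bool))  [subst: {c:=List b} | 0 pending]
  -> decompose arrow: push (b -> d)~d, d~(List b -> Bool)
step 3: unify (b -> d) ~ d  [subst: {c:=List b} | 1 pending]
  occurs-check fail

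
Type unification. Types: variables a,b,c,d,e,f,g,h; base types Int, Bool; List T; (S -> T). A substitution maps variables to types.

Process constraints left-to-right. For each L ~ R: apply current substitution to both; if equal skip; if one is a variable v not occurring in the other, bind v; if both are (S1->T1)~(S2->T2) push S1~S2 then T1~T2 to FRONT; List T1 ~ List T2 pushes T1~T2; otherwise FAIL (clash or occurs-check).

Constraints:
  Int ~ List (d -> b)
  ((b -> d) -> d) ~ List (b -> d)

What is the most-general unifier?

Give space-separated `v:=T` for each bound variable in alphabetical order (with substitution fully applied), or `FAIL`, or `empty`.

Answer: FAIL

Derivation:
step 1: unify Int ~ List (d -> b)  [subst: {-} | 1 pending]
  clash: Int vs List (d -> b)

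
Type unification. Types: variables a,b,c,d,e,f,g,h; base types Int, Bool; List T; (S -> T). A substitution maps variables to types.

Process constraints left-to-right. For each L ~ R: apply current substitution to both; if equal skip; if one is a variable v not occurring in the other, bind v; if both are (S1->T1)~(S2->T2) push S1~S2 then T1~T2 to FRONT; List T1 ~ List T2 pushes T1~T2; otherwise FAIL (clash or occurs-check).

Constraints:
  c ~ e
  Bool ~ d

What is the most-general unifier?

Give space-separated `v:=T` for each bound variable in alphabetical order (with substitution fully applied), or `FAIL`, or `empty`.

Answer: c:=e d:=Bool

Derivation:
step 1: unify c ~ e  [subst: {-} | 1 pending]
  bind c := e
step 2: unify Bool ~ d  [subst: {c:=e} | 0 pending]
  bind d := Bool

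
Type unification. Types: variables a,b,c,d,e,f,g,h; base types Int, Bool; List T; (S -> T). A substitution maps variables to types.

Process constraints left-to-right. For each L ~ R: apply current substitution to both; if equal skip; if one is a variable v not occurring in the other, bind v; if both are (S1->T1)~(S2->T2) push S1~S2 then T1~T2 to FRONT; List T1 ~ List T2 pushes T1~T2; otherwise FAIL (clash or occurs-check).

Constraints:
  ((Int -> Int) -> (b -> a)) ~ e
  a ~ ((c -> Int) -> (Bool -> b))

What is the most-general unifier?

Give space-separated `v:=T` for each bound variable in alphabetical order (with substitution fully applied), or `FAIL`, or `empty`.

step 1: unify ((Int -> Int) -> (b -> a)) ~ e  [subst: {-} | 1 pending]
  bind e := ((Int -> Int) -> (b -> a))
step 2: unify a ~ ((c -> Int) -> (Bool -> b))  [subst: {e:=((Int -> Int) -> (b -> a))} | 0 pending]
  bind a := ((c -> Int) -> (Bool -> b))

Answer: a:=((c -> Int) -> (Bool -> b)) e:=((Int -> Int) -> (b -> ((c -> Int) -> (Bool -> b))))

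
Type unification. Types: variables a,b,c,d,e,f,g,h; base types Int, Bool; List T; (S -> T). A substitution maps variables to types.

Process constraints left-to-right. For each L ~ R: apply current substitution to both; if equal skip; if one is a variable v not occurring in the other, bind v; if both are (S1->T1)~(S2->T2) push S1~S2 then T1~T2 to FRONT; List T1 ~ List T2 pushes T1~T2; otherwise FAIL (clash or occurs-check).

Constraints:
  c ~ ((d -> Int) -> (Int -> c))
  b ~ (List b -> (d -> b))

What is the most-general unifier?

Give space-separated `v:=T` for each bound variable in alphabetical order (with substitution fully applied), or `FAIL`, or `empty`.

Answer: FAIL

Derivation:
step 1: unify c ~ ((d -> Int) -> (Int -> c))  [subst: {-} | 1 pending]
  occurs-check fail: c in ((d -> Int) -> (Int -> c))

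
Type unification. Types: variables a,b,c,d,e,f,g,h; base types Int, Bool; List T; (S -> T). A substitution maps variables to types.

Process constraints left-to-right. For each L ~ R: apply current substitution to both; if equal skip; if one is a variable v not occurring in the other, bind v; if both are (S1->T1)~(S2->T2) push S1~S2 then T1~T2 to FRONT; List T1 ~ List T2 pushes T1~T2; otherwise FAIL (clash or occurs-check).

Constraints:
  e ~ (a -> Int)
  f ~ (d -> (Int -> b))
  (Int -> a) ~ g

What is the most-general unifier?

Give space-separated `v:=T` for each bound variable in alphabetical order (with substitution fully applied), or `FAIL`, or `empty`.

step 1: unify e ~ (a -> Int)  [subst: {-} | 2 pending]
  bind e := (a -> Int)
step 2: unify f ~ (d -> (Int -> b))  [subst: {e:=(a -> Int)} | 1 pending]
  bind f := (d -> (Int -> b))
step 3: unify (Int -> a) ~ g  [subst: {e:=(a -> Int), f:=(d -> (Int -> b))} | 0 pending]
  bind g := (Int -> a)

Answer: e:=(a -> Int) f:=(d -> (Int -> b)) g:=(Int -> a)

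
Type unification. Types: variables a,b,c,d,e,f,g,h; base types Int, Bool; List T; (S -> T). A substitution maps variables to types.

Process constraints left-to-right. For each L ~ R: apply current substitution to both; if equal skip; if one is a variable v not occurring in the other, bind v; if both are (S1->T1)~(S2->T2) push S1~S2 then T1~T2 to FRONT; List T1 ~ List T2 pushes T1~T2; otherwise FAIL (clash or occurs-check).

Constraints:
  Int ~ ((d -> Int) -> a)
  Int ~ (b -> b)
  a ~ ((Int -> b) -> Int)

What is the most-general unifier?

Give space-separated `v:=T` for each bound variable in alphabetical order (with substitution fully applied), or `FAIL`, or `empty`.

step 1: unify Int ~ ((d -> Int) -> a)  [subst: {-} | 2 pending]
  clash: Int vs ((d -> Int) -> a)

Answer: FAIL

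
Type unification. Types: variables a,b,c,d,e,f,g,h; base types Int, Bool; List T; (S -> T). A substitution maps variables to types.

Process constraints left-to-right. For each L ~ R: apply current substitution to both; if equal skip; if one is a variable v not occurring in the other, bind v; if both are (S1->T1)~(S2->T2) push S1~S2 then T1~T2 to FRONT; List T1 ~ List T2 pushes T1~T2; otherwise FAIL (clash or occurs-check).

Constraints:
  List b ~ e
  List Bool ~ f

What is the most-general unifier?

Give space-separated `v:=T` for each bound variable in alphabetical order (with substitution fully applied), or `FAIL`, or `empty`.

Answer: e:=List b f:=List Bool

Derivation:
step 1: unify List b ~ e  [subst: {-} | 1 pending]
  bind e := List b
step 2: unify List Bool ~ f  [subst: {e:=List b} | 0 pending]
  bind f := List Bool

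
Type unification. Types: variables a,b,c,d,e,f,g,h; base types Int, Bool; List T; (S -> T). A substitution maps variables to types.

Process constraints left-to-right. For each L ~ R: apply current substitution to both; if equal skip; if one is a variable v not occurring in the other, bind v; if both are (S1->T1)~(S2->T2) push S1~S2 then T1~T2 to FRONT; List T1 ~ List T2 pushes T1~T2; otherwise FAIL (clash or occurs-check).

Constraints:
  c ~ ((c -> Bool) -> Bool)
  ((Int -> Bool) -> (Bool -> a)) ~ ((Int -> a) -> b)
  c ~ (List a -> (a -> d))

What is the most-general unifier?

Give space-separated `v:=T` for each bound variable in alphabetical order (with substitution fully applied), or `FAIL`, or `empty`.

Answer: FAIL

Derivation:
step 1: unify c ~ ((c -> Bool) -> Bool)  [subst: {-} | 2 pending]
  occurs-check fail: c in ((c -> Bool) -> Bool)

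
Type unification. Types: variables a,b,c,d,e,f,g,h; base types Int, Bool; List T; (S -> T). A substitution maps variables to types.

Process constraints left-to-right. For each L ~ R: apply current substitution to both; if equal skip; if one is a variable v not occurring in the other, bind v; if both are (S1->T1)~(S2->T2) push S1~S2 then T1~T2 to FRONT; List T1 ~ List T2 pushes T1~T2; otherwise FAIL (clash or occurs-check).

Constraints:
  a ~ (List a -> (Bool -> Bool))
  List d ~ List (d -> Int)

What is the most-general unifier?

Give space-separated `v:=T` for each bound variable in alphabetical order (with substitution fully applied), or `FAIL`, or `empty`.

step 1: unify a ~ (List a -> (Bool -> Bool))  [subst: {-} | 1 pending]
  occurs-check fail: a in (List a -> (Bool -> Bool))

Answer: FAIL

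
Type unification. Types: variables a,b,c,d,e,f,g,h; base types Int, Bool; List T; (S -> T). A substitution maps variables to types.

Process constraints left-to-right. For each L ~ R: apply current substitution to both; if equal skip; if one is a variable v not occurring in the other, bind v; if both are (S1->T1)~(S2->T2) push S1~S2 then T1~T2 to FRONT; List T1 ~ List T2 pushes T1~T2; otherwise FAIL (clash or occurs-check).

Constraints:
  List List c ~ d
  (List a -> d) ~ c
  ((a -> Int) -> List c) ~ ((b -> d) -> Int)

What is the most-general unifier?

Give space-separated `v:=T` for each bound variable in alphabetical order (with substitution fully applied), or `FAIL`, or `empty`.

step 1: unify List List c ~ d  [subst: {-} | 2 pending]
  bind d := List List c
step 2: unify (List a -> List List c) ~ c  [subst: {d:=List List c} | 1 pending]
  occurs-check fail

Answer: FAIL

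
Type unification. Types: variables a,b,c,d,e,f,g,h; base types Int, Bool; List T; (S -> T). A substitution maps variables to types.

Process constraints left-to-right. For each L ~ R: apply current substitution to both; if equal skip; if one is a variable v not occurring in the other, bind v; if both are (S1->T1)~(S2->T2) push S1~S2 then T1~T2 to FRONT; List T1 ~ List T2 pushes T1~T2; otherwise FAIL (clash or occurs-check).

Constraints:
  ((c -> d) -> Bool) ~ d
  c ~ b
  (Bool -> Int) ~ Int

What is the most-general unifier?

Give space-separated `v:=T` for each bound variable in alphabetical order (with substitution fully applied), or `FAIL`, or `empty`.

Answer: FAIL

Derivation:
step 1: unify ((c -> d) -> Bool) ~ d  [subst: {-} | 2 pending]
  occurs-check fail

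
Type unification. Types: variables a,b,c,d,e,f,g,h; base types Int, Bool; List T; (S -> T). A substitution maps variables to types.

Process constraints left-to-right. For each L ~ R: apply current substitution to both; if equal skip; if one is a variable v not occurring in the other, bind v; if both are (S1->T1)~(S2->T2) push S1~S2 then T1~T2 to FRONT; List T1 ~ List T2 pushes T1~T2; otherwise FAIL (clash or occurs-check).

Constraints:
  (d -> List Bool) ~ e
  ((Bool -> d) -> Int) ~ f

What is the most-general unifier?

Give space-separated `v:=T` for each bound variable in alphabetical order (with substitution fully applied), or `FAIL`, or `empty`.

step 1: unify (d -> List Bool) ~ e  [subst: {-} | 1 pending]
  bind e := (d -> List Bool)
step 2: unify ((Bool -> d) -> Int) ~ f  [subst: {e:=(d -> List Bool)} | 0 pending]
  bind f := ((Bool -> d) -> Int)

Answer: e:=(d -> List Bool) f:=((Bool -> d) -> Int)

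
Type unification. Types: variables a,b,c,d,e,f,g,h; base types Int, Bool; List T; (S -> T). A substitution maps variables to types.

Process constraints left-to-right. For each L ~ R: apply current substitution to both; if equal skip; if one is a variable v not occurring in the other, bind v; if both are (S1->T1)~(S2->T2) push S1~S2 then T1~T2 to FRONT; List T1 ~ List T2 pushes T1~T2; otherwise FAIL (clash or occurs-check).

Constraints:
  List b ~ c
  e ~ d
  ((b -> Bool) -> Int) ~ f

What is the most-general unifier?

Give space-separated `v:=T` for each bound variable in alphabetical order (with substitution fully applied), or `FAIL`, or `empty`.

step 1: unify List b ~ c  [subst: {-} | 2 pending]
  bind c := List b
step 2: unify e ~ d  [subst: {c:=List b} | 1 pending]
  bind e := d
step 3: unify ((b -> Bool) -> Int) ~ f  [subst: {c:=List b, e:=d} | 0 pending]
  bind f := ((b -> Bool) -> Int)

Answer: c:=List b e:=d f:=((b -> Bool) -> Int)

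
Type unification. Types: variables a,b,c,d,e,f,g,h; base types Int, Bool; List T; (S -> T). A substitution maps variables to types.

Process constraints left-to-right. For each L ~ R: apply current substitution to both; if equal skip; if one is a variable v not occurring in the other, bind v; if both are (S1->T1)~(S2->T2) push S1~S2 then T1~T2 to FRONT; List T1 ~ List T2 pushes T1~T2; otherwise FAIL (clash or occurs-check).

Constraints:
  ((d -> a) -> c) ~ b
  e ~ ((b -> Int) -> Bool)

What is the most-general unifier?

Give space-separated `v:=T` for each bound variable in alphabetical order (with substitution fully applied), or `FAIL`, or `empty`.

step 1: unify ((d -> a) -> c) ~ b  [subst: {-} | 1 pending]
  bind b := ((d -> a) -> c)
step 2: unify e ~ ((((d -> a) -> c) -> Int) -> Bool)  [subst: {b:=((d -> a) -> c)} | 0 pending]
  bind e := ((((d -> a) -> c) -> Int) -> Bool)

Answer: b:=((d -> a) -> c) e:=((((d -> a) -> c) -> Int) -> Bool)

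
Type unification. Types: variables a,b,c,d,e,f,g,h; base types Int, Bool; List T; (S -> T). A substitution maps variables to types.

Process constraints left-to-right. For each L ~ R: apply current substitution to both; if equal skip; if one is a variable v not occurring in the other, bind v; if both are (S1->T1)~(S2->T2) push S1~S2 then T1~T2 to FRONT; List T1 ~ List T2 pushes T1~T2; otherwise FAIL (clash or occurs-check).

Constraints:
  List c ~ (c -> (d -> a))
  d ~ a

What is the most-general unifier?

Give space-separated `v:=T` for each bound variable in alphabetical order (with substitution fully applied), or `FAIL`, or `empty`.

step 1: unify List c ~ (c -> (d -> a))  [subst: {-} | 1 pending]
  clash: List c vs (c -> (d -> a))

Answer: FAIL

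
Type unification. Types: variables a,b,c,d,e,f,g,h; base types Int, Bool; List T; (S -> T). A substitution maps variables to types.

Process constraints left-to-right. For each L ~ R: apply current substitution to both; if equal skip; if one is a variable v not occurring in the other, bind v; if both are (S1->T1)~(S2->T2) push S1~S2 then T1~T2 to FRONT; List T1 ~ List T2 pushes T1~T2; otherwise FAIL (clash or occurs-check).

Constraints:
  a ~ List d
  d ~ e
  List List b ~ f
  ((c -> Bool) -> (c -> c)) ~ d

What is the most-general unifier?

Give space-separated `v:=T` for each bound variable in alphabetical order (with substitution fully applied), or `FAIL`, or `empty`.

Answer: a:=List ((c -> Bool) -> (c -> c)) d:=((c -> Bool) -> (c -> c)) e:=((c -> Bool) -> (c -> c)) f:=List List b

Derivation:
step 1: unify a ~ List d  [subst: {-} | 3 pending]
  bind a := List d
step 2: unify d ~ e  [subst: {a:=List d} | 2 pending]
  bind d := e
step 3: unify List List b ~ f  [subst: {a:=List d, d:=e} | 1 pending]
  bind f := List List b
step 4: unify ((c -> Bool) -> (c -> c)) ~ e  [subst: {a:=List d, d:=e, f:=List List b} | 0 pending]
  bind e := ((c -> Bool) -> (c -> c))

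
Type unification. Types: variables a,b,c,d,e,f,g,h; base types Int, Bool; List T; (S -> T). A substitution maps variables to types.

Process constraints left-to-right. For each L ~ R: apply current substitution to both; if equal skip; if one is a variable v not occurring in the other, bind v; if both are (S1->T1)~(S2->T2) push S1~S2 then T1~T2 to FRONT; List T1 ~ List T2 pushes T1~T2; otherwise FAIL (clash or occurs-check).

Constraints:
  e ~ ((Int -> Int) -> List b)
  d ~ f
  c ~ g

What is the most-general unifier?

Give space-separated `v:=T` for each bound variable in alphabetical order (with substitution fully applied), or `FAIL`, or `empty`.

step 1: unify e ~ ((Int -> Int) -> List b)  [subst: {-} | 2 pending]
  bind e := ((Int -> Int) -> List b)
step 2: unify d ~ f  [subst: {e:=((Int -> Int) -> List b)} | 1 pending]
  bind d := f
step 3: unify c ~ g  [subst: {e:=((Int -> Int) -> List b), d:=f} | 0 pending]
  bind c := g

Answer: c:=g d:=f e:=((Int -> Int) -> List b)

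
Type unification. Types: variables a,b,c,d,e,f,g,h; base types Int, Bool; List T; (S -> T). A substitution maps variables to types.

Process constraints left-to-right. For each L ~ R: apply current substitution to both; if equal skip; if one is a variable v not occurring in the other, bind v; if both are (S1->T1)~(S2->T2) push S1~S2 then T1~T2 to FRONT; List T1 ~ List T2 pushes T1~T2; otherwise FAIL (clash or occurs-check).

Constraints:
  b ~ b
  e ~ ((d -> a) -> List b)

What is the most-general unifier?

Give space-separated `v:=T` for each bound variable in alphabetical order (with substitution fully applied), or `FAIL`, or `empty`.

step 1: unify b ~ b  [subst: {-} | 1 pending]
  -> identical, skip
step 2: unify e ~ ((d -> a) -> List b)  [subst: {-} | 0 pending]
  bind e := ((d -> a) -> List b)

Answer: e:=((d -> a) -> List b)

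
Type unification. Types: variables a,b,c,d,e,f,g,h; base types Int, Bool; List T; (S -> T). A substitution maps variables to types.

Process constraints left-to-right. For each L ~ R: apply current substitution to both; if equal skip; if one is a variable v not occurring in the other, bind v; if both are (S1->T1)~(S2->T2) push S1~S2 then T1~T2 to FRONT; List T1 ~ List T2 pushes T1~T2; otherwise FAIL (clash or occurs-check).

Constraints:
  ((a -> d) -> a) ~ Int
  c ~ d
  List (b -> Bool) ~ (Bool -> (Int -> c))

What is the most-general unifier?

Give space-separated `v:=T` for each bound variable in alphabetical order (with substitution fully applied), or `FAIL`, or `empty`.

step 1: unify ((a -> d) -> a) ~ Int  [subst: {-} | 2 pending]
  clash: ((a -> d) -> a) vs Int

Answer: FAIL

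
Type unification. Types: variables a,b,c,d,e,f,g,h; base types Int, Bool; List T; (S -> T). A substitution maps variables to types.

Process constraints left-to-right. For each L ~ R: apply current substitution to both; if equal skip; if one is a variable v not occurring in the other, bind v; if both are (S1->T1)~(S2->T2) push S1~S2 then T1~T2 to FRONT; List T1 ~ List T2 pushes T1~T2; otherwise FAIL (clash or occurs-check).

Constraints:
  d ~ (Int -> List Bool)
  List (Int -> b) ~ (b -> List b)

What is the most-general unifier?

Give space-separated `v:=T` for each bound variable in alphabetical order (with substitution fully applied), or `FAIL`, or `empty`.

Answer: FAIL

Derivation:
step 1: unify d ~ (Int -> List Bool)  [subst: {-} | 1 pending]
  bind d := (Int -> List Bool)
step 2: unify List (Int -> b) ~ (b -> List b)  [subst: {d:=(Int -> List Bool)} | 0 pending]
  clash: List (Int -> b) vs (b -> List b)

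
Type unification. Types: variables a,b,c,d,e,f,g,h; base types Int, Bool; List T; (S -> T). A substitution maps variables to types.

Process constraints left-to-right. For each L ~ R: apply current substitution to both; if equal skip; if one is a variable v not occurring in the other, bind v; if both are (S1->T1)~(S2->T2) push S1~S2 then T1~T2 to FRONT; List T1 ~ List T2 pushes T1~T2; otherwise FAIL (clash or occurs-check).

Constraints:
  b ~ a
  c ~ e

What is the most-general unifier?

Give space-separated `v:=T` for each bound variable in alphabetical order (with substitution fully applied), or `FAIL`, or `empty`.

Answer: b:=a c:=e

Derivation:
step 1: unify b ~ a  [subst: {-} | 1 pending]
  bind b := a
step 2: unify c ~ e  [subst: {b:=a} | 0 pending]
  bind c := e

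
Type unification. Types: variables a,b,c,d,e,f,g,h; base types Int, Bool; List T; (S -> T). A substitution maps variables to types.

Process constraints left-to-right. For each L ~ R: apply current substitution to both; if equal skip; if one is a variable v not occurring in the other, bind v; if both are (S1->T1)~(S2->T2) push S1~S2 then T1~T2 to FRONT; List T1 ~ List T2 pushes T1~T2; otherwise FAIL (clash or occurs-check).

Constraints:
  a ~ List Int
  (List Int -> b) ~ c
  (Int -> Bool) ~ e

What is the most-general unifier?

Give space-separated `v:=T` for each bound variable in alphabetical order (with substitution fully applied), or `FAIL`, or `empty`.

Answer: a:=List Int c:=(List Int -> b) e:=(Int -> Bool)

Derivation:
step 1: unify a ~ List Int  [subst: {-} | 2 pending]
  bind a := List Int
step 2: unify (List Int -> b) ~ c  [subst: {a:=List Int} | 1 pending]
  bind c := (List Int -> b)
step 3: unify (Int -> Bool) ~ e  [subst: {a:=List Int, c:=(List Int -> b)} | 0 pending]
  bind e := (Int -> Bool)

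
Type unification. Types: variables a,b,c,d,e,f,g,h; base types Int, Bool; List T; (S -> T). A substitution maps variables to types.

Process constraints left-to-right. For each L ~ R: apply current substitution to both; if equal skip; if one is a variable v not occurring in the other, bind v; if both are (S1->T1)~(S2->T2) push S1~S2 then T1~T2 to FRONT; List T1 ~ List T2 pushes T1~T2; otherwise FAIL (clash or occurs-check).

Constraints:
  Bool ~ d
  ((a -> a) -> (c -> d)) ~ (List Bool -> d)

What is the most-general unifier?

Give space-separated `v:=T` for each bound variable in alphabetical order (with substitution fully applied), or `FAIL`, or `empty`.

Answer: FAIL

Derivation:
step 1: unify Bool ~ d  [subst: {-} | 1 pending]
  bind d := Bool
step 2: unify ((a -> a) -> (c -> Bool)) ~ (List Bool -> Bool)  [subst: {d:=Bool} | 0 pending]
  -> decompose arrow: push (a -> a)~List Bool, (c -> Bool)~Bool
step 3: unify (a -> a) ~ List Bool  [subst: {d:=Bool} | 1 pending]
  clash: (a -> a) vs List Bool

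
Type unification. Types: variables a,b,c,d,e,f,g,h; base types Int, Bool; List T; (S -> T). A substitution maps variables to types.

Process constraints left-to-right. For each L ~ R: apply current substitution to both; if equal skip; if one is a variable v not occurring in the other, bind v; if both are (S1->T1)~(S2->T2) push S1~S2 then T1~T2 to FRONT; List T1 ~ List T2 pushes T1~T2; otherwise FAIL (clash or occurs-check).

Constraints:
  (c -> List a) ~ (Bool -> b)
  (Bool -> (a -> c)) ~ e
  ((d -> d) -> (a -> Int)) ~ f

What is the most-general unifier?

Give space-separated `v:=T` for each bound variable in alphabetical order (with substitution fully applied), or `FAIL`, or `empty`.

Answer: b:=List a c:=Bool e:=(Bool -> (a -> Bool)) f:=((d -> d) -> (a -> Int))

Derivation:
step 1: unify (c -> List a) ~ (Bool -> b)  [subst: {-} | 2 pending]
  -> decompose arrow: push c~Bool, List a~b
step 2: unify c ~ Bool  [subst: {-} | 3 pending]
  bind c := Bool
step 3: unify List a ~ b  [subst: {c:=Bool} | 2 pending]
  bind b := List a
step 4: unify (Bool -> (a -> Bool)) ~ e  [subst: {c:=Bool, b:=List a} | 1 pending]
  bind e := (Bool -> (a -> Bool))
step 5: unify ((d -> d) -> (a -> Int)) ~ f  [subst: {c:=Bool, b:=List a, e:=(Bool -> (a -> Bool))} | 0 pending]
  bind f := ((d -> d) -> (a -> Int))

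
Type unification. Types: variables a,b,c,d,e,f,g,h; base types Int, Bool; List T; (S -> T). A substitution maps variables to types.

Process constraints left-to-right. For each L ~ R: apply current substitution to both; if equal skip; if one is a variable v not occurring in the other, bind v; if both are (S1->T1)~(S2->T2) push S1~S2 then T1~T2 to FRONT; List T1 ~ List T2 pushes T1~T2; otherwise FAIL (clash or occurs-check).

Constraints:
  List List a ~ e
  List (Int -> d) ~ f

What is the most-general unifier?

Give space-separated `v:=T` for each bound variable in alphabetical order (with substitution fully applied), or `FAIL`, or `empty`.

Answer: e:=List List a f:=List (Int -> d)

Derivation:
step 1: unify List List a ~ e  [subst: {-} | 1 pending]
  bind e := List List a
step 2: unify List (Int -> d) ~ f  [subst: {e:=List List a} | 0 pending]
  bind f := List (Int -> d)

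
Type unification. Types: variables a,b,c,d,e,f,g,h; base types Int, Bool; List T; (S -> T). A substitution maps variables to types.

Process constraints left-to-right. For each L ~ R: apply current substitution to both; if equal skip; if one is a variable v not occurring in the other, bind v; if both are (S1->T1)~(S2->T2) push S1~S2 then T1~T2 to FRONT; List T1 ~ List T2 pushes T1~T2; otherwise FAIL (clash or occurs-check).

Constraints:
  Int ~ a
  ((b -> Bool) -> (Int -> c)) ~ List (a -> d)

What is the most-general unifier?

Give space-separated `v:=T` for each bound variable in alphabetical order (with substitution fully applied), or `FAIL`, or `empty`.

Answer: FAIL

Derivation:
step 1: unify Int ~ a  [subst: {-} | 1 pending]
  bind a := Int
step 2: unify ((b -> Bool) -> (Int -> c)) ~ List (Int -> d)  [subst: {a:=Int} | 0 pending]
  clash: ((b -> Bool) -> (Int -> c)) vs List (Int -> d)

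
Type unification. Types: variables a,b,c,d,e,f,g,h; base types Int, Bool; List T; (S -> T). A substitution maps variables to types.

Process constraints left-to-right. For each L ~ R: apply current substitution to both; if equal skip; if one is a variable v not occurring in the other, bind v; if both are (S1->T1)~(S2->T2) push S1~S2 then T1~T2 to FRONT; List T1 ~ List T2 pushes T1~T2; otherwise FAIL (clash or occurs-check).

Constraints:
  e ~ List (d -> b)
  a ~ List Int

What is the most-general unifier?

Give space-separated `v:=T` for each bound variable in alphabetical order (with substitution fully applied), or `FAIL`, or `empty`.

Answer: a:=List Int e:=List (d -> b)

Derivation:
step 1: unify e ~ List (d -> b)  [subst: {-} | 1 pending]
  bind e := List (d -> b)
step 2: unify a ~ List Int  [subst: {e:=List (d -> b)} | 0 pending]
  bind a := List Int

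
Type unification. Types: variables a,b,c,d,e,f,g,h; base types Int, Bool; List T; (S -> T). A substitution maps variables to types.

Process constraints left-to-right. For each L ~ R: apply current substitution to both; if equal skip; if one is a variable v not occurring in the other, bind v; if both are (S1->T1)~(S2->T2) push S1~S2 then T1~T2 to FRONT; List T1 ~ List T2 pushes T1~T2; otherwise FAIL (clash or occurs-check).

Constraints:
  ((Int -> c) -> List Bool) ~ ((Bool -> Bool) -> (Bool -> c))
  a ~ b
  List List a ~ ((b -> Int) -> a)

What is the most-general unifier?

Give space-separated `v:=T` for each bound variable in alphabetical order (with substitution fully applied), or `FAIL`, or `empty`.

step 1: unify ((Int -> c) -> List Bool) ~ ((Bool -> Bool) -> (Bool -> c))  [subst: {-} | 2 pending]
  -> decompose arrow: push (Int -> c)~(Bool -> Bool), List Bool~(Bool -> c)
step 2: unify (Int -> c) ~ (Bool -> Bool)  [subst: {-} | 3 pending]
  -> decompose arrow: push Int~Bool, c~Bool
step 3: unify Int ~ Bool  [subst: {-} | 4 pending]
  clash: Int vs Bool

Answer: FAIL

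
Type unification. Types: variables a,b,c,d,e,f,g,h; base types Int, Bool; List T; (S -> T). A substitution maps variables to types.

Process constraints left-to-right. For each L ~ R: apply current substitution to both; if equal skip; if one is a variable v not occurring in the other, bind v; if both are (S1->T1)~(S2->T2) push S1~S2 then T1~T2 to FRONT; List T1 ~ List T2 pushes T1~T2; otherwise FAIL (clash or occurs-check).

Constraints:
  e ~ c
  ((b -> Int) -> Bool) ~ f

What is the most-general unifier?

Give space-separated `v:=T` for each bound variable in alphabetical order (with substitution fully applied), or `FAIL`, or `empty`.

step 1: unify e ~ c  [subst: {-} | 1 pending]
  bind e := c
step 2: unify ((b -> Int) -> Bool) ~ f  [subst: {e:=c} | 0 pending]
  bind f := ((b -> Int) -> Bool)

Answer: e:=c f:=((b -> Int) -> Bool)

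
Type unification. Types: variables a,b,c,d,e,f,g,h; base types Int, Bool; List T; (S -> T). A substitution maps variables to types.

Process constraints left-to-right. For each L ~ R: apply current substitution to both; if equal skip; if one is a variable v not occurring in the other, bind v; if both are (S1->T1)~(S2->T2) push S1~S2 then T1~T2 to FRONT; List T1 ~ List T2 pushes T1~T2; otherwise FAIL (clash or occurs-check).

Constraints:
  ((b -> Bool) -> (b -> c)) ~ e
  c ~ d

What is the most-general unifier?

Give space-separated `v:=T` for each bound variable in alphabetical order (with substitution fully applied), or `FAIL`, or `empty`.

Answer: c:=d e:=((b -> Bool) -> (b -> d))

Derivation:
step 1: unify ((b -> Bool) -> (b -> c)) ~ e  [subst: {-} | 1 pending]
  bind e := ((b -> Bool) -> (b -> c))
step 2: unify c ~ d  [subst: {e:=((b -> Bool) -> (b -> c))} | 0 pending]
  bind c := d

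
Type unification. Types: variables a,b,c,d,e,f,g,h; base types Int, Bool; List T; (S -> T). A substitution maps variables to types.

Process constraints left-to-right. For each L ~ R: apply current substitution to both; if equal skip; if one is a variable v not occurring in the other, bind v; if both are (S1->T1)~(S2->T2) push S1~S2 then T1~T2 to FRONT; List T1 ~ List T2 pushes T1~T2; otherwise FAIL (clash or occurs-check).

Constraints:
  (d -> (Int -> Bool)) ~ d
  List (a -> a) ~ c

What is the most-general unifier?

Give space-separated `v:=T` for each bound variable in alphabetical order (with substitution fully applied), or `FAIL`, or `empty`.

Answer: FAIL

Derivation:
step 1: unify (d -> (Int -> Bool)) ~ d  [subst: {-} | 1 pending]
  occurs-check fail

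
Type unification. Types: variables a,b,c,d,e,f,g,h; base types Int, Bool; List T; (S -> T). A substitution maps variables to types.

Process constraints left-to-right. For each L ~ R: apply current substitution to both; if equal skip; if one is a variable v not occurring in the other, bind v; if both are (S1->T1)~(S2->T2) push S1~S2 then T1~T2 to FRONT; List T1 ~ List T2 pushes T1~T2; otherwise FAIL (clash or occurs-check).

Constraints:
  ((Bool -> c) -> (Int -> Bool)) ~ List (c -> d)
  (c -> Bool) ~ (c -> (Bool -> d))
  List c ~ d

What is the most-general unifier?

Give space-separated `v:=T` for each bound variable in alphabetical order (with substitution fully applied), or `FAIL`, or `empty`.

step 1: unify ((Bool -> c) -> (Int -> Bool)) ~ List (c -> d)  [subst: {-} | 2 pending]
  clash: ((Bool -> c) -> (Int -> Bool)) vs List (c -> d)

Answer: FAIL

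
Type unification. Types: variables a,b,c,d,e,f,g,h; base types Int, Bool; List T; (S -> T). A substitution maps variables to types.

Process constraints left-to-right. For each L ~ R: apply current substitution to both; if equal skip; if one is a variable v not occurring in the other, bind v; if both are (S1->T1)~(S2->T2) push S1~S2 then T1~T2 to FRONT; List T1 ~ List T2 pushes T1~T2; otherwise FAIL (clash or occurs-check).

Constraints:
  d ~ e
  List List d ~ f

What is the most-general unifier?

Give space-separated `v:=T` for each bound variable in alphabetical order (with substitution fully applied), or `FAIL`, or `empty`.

step 1: unify d ~ e  [subst: {-} | 1 pending]
  bind d := e
step 2: unify List List e ~ f  [subst: {d:=e} | 0 pending]
  bind f := List List e

Answer: d:=e f:=List List e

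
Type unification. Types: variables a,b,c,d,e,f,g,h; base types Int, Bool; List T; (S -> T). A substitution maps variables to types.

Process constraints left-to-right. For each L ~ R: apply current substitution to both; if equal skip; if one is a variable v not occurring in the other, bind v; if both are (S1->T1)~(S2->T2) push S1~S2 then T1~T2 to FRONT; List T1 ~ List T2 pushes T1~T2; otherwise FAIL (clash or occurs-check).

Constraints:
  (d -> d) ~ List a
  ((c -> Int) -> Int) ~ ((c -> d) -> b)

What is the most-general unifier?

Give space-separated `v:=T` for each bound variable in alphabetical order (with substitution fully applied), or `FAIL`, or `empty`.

step 1: unify (d -> d) ~ List a  [subst: {-} | 1 pending]
  clash: (d -> d) vs List a

Answer: FAIL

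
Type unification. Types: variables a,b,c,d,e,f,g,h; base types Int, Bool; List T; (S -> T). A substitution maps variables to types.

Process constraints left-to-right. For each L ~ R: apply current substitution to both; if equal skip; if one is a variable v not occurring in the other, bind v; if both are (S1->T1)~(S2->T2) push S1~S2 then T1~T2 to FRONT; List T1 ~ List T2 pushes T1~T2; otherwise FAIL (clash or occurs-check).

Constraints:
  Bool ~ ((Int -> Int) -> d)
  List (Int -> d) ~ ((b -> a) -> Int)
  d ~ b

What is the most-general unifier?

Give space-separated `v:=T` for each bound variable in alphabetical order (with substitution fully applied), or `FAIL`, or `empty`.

Answer: FAIL

Derivation:
step 1: unify Bool ~ ((Int -> Int) -> d)  [subst: {-} | 2 pending]
  clash: Bool vs ((Int -> Int) -> d)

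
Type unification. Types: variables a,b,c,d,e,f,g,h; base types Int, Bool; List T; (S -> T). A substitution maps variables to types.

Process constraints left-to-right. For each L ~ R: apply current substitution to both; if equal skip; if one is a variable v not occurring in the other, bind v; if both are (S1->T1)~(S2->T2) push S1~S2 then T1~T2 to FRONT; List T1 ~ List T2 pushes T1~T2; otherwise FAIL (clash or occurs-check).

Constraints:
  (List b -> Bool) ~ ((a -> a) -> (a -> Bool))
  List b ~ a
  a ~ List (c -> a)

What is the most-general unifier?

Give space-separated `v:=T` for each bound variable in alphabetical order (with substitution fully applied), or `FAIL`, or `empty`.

step 1: unify (List b -> Bool) ~ ((a -> a) -> (a -> Bool))  [subst: {-} | 2 pending]
  -> decompose arrow: push List b~(a -> a), Bool~(a -> Bool)
step 2: unify List b ~ (a -> a)  [subst: {-} | 3 pending]
  clash: List b vs (a -> a)

Answer: FAIL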